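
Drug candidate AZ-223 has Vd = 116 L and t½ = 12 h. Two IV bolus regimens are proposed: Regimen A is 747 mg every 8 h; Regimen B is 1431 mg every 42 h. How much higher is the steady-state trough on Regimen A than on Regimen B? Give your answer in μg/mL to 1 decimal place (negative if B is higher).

9.8 μg/mL

Regimen A: f = (1/2)^(8/12) ≈ 0.6300; Cmin,ss = (747/116)·f/(1−f) ≈ 10.965 μg/mL.
Regimen B: f = (1/2)^(42/12) ≈ 0.0884; Cmin,ss = (1431/116)·f/(1−f) ≈ 1.196 μg/mL.
Difference ≈ 10.965 − 1.196 ≈ 9.769 μg/mL.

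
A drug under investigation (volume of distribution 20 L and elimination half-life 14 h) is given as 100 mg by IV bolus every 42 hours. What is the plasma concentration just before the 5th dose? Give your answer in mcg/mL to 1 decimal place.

0.7 mcg/mL

f = (1/2)^(τ/t½) = (1/2)^(42/14) ≈ 0.1250.
C₀ = D/Vd = 100/20 ≈ 5.000 mcg/mL.
Before the 5th dose, 4 doses have been given. Superposition: Cmin = C₀·(f + f² + … + f^4).
≈ 5.000 × (0.1250 + 0.0156 + 0.0020 + 0.0002) ≈ 5.000 × 0.1428 ≈ 0.714 mcg/mL.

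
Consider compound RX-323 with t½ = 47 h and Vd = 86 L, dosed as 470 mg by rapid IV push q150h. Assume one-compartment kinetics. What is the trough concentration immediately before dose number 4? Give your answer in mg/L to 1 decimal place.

0.7 mg/L

f = (1/2)^(τ/t½) = (1/2)^(150/47) ≈ 0.1095.
C₀ = D/Vd = 470/86 ≈ 5.465 mg/L.
Before the 4th dose, 3 doses have been given. Superposition: Cmin = C₀·(f + f² + … + f^3).
≈ 5.465 × (0.1095 + 0.0120 + 0.0013) ≈ 5.465 × 0.1228 ≈ 0.671 mg/L.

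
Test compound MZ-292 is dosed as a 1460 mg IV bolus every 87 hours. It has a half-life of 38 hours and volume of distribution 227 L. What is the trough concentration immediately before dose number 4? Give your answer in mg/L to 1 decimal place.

1.6 mg/L

f = (1/2)^(τ/t½) = (1/2)^(87/38) ≈ 0.2046.
C₀ = D/Vd = 1460/227 ≈ 6.432 mg/L.
Before the 4th dose, 3 doses have been given. Superposition: Cmin = C₀·(f + f² + … + f^3).
≈ 6.432 × (0.2046 + 0.0419 + 0.0086) ≈ 6.432 × 0.2551 ≈ 1.641 mg/L.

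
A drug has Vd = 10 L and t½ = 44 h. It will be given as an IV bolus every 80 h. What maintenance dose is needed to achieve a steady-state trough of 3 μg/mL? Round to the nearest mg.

τ/t½ = 80/44 ≈ 1.8182, so f = (1/2)^(80/44) ≈ 0.283578.
Cmin,ss = (D/Vd)·f/(1−f), so D = Cmin,ss·Vd·(1−f)/f.
D = 3 × 10 × (1−f)/f ≈ 3 × 10 × 2.52637 ≈ 75.79 mg.

76 mg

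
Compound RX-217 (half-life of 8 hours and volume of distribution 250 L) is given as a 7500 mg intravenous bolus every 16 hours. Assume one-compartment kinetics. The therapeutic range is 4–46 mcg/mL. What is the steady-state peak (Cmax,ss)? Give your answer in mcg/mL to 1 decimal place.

The dosing interval is 2 half-lives, so f = 2^(−2) = 0.25.
Accumulation ratio R = 1/(1 − f) = 1/0.75 = 4/3.
Single-dose peak C₀ = D/Vd = 7500/250 = 30 mcg/mL.
Steady-state peak Cmax,ss = C₀·R = 30 × 4/3 ≈ 40.000 mcg/mL.
Peak 40.0 mcg/mL vs MTC 46 mcg/mL: below toxic threshold.

40.0 mcg/mL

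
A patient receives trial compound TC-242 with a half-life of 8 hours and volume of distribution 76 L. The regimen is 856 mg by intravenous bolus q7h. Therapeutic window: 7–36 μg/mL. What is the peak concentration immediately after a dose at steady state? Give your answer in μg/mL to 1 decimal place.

k = ln2/t½ = ln2/8 ≈ 0.086643 h⁻¹; fraction remaining f = e^(−kτ) = e^(−0.086643×7) ≈ 0.5453.
Accumulation ratio R = 1/(1 − f) ≈ 1/0.4547 ≈ 2.1993.
Each bolus raises the concentration by D/Vd = 856/76 ≈ 11.263 μg/mL.
Cmax,ss = C₀/(1 − f) ≈ 11.263/0.4547 ≈ 24.770 μg/mL.
Peak 24.8 μg/mL vs MTC 36 μg/mL: below toxic threshold.

24.8 μg/mL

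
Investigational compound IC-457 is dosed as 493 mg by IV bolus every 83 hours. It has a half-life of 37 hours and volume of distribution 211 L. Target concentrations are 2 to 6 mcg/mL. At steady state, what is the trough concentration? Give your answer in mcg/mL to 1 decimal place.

k = ln2/t½ = ln2/37 ≈ 0.018734 h⁻¹; fraction remaining f = e^(−kτ) = e^(−0.018734×83) ≈ 0.2112.
Single-dose peak C₀ = D/Vd = 493/211 ≈ 2.336 mcg/mL.
Steady-state trough Cmin,ss = C₀·f/(1−f) ≈ 2.336 × 0.2112/0.7888 ≈ 0.625 mcg/mL.
Trough 0.6 mcg/mL vs MEC 2 mcg/mL: subtherapeutic.

0.6 mcg/mL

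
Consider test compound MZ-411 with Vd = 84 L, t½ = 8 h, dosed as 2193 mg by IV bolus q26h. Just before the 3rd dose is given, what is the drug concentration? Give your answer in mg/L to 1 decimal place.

f = (1/2)^(τ/t½) = (1/2)^(26/8) ≈ 0.1051.
C₀ = D/Vd = 2193/84 ≈ 26.107 mg/L.
Before the 3rd dose, 2 doses have been given. Superposition: Cmin = C₀·(f + f²).
≈ 26.107 × (0.1051 + 0.0110) ≈ 26.107 × 0.1161 ≈ 3.031 mg/L.

3.0 mg/L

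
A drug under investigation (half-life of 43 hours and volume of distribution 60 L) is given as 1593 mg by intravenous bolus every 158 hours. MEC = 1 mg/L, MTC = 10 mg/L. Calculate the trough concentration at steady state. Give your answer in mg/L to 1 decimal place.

τ/t½ = 158/43 ≈ 3.6744, so fraction remaining f = (1/2)^(158/43) ≈ 0.0783.
Each bolus raises the concentration by D/Vd = 1593/60 ≈ 26.550 mg/L.
Steady-state trough Cmin,ss = C₀·f/(1−f) ≈ 26.550 × 0.0783/0.9217 ≈ 2.255 mg/L.
Trough 2.3 mg/L vs MEC 1 mg/L: adequate.

2.3 mg/L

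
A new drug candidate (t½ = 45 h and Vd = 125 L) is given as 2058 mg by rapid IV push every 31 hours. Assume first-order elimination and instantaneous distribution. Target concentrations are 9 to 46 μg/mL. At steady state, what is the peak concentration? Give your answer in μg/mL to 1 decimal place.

43.4 μg/mL

Over one 31-h interval, 31/45 ≈ 0.68889 half-lives elapse, leaving f ≈ 0.6203 of each dose.
Accumulation ratio R = 1/(1 − f) ≈ 1/0.3797 ≈ 2.6337.
Each bolus raises the concentration by D/Vd = 2058/125 ≈ 16.464 μg/mL.
Steady-state peak Cmax,ss = C₀·R ≈ 16.464 × 2.6337 ≈ 43.361 μg/mL.
Peak 43.4 μg/mL vs MTC 46 μg/mL: below toxic threshold.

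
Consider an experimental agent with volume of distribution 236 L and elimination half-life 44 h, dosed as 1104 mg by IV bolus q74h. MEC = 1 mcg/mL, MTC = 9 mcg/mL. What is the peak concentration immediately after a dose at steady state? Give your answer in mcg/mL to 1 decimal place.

6.8 mcg/mL

k = ln2/t½ = ln2/44 ≈ 0.015753 h⁻¹; fraction remaining f = e^(−kτ) = e^(−0.015753×74) ≈ 0.3117.
Accumulation ratio R = 1/(1 − f) ≈ 1/0.6883 ≈ 1.4529.
Single-dose peak C₀ = D/Vd = 1104/236 ≈ 4.678 mcg/mL.
Cmax,ss = C₀/(1 − f) ≈ 4.678/0.6883 ≈ 6.796 mcg/mL.
Peak 6.8 mcg/mL vs MTC 9 mcg/mL: below toxic threshold.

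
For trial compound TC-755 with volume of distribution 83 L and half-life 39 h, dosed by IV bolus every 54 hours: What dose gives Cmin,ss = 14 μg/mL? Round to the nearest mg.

1872 mg

τ/t½ = 54/39 ≈ 1.3846, so f = (1/2)^(54/39) ≈ 0.382992.
Cmin,ss = (D/Vd)·f/(1−f), so D = Cmin,ss·Vd·(1−f)/f.
D = 14 × 83 × (1−f)/f ≈ 14 × 83 × 1.61102 ≈ 1872.01 mg.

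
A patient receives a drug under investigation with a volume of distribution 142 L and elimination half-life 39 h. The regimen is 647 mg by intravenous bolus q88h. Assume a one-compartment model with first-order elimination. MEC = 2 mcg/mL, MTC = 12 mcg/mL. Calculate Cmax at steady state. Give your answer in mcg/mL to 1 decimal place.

5.8 mcg/mL

Over one 88-h interval, 88/39 ≈ 2.2564 half-lives elapse, leaving f ≈ 0.2093 of each dose.
At steady state, accumulation factor R = 1/(1 − e^(−kτ)) ≈ 1.2647.
Each bolus raises the concentration by D/Vd = 647/142 ≈ 4.556 mcg/mL.
Steady-state peak Cmax,ss = C₀·R ≈ 4.556 × 1.2647 ≈ 5.762 mcg/mL.
Peak 5.8 mcg/mL vs MTC 12 mcg/mL: below toxic threshold.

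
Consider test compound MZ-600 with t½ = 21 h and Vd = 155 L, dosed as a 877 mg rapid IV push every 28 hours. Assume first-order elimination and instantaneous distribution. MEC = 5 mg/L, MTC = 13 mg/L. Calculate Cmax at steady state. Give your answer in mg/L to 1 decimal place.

k = ln2/t½ = ln2/21 ≈ 0.033007 h⁻¹; fraction remaining f = e^(−kτ) = e^(−0.033007×28) ≈ 0.3969.
Accumulation ratio R = 1/(1 − f) ≈ 1/0.6031 ≈ 1.6581.
Single-dose peak C₀ = D/Vd = 877/155 ≈ 5.658 mg/L.
Steady-state peak Cmax,ss = C₀·R ≈ 5.658 × 1.6581 ≈ 9.382 mg/L.
Peak 9.4 mg/L vs MTC 13 mg/L: below toxic threshold.

9.4 mg/L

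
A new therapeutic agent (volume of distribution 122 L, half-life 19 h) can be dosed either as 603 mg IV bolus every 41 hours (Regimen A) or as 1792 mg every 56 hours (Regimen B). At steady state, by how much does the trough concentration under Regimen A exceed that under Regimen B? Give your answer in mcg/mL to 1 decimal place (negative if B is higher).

Regimen A: f = (1/2)^(41/19) ≈ 0.2241; Cmin,ss = (603/122)·f/(1−f) ≈ 1.428 mcg/mL.
Regimen B: f = (1/2)^(56/19) ≈ 0.1296; Cmin,ss = (1792/122)·f/(1−f) ≈ 2.187 mcg/mL.
Difference ≈ 1.428 − 2.187 ≈ -0.759 mcg/mL.

-0.8 mcg/mL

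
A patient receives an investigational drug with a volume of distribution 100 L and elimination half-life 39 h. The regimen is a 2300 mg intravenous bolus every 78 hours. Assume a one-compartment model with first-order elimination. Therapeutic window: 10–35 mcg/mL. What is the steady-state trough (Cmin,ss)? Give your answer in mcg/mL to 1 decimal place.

7.7 mcg/mL

The dosing interval is 2 half-lives, so f = 2^(−2) = 0.25.
At steady state, R = 1/(1 − 0.25) = 4/3.
Single-dose peak C₀ = D/Vd = 2300/100 = 23 mcg/mL.
Steady-state peak Cmax,ss = C₀·R = 23 × 4/3 ≈ 30.667 mcg/mL.
Steady-state trough Cmin,ss = Cmax,ss·f ≈ 30.667 × 0.25 ≈ 7.667 mcg/mL.
Trough 7.7 mcg/mL vs MEC 10 mcg/mL: subtherapeutic.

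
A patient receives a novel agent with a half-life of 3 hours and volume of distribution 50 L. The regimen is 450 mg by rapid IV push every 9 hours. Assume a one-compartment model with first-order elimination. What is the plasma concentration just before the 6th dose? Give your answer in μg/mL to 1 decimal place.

1.3 μg/mL

f = (1/2)^(τ/t½) = (1/2)^(9/3) ≈ 0.1250.
C₀ = D/Vd = 450/50 ≈ 9.000 μg/mL.
Before the 6th dose, 5 doses have been given. Superposition: Cmin = C₀·(f + f² + … + f^5).
≈ 9.000 × (0.1250 + 0.0156 + 0.0020 + 0.0002 + 0.0000) ≈ 9.000 × 0.1428 ≈ 1.285 μg/mL.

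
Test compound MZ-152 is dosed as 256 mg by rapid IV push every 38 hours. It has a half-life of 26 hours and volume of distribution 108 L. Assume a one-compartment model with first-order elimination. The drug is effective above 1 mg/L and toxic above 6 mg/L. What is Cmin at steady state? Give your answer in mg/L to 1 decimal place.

1.4 mg/L

τ/t½ = 38/26 ≈ 1.4615, so fraction remaining f = (1/2)^(38/26) ≈ 0.3631.
Each bolus raises the concentration by D/Vd = 256/108 ≈ 2.370 mg/L.
Steady-state trough Cmin,ss = C₀·f/(1−f) ≈ 2.370 × 0.3631/0.6369 ≈ 1.351 mg/L.
Trough 1.4 mg/L vs MEC 1 mg/L: adequate.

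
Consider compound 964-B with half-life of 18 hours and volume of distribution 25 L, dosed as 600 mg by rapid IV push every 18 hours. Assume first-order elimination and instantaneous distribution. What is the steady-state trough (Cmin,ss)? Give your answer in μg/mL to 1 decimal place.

24.0 μg/mL

The dosing interval is 1 half-life, so f = 2^(−1) = 0.5.
Accumulation ratio R = 1/(1 − f) = 1/0.5 = 2/1.
Single-dose peak C₀ = D/Vd = 600/25 = 24 μg/mL.
Steady-state peak Cmax,ss = C₀·R = 24 × 2/1 ≈ 48.000 μg/mL.
Steady-state trough Cmin,ss = Cmax,ss·f ≈ 48.000 × 0.5 ≈ 24.000 μg/mL.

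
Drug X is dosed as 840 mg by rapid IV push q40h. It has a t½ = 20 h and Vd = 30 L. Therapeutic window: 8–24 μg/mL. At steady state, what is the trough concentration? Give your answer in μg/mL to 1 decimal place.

9.3 μg/mL

τ = 40 h = 2 half-lives, so f = (1/2)^2 = 0.25.
Accumulation ratio R = 1/(1 − f) = 1/0.75 = 4/3.
Single-dose peak C₀ = D/Vd = 840/30 = 28 μg/mL.
Steady-state peak Cmax,ss = C₀·R = 28 × 4/3 ≈ 37.333 μg/mL.
Steady-state trough Cmin,ss = Cmax,ss·f ≈ 37.333 × 0.25 ≈ 9.333 μg/mL.
Trough 9.3 μg/mL vs MEC 8 μg/mL: adequate.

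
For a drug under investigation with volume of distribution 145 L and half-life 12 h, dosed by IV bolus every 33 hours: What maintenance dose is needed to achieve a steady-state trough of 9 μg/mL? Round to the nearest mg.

τ/t½ = 33/12 ≈ 2.75, so f = (1/2)^(33/12) ≈ 0.148651.
Cmin,ss = (D/Vd)·f/(1−f), so D = Cmin,ss·Vd·(1−f)/f.
D = 9 × 145 × (1−f)/f ≈ 9 × 145 × 5.72717 ≈ 7473.96 mg.

7474 mg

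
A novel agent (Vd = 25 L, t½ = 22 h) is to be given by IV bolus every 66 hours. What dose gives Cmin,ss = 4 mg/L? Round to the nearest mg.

700 mg

τ/t½ = 66/22 ≈ 3, so f = (1/2)^(66/22) ≈ 0.125000.
Cmin,ss = (D/Vd)·f/(1−f), so D = Cmin,ss·Vd·(1−f)/f.
D = 4 × 25 × (1−f)/f ≈ 4 × 25 × 7.00000 ≈ 700.00 mg.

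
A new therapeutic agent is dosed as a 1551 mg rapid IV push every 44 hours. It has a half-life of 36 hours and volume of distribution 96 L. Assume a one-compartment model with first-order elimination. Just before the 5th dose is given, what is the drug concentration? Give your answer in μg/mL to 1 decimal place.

f = (1/2)^(τ/t½) = (1/2)^(44/36) ≈ 0.4286.
C₀ = D/Vd = 1551/96 ≈ 16.156 μg/mL.
Before the 5th dose, 4 doses have been given. Superposition: Cmin = C₀·(f + f² + … + f^4).
≈ 16.156 × (0.4286 + 0.1837 + 0.0787 + 0.0337) ≈ 16.156 × 0.7247 ≈ 11.708 μg/mL.

11.7 μg/mL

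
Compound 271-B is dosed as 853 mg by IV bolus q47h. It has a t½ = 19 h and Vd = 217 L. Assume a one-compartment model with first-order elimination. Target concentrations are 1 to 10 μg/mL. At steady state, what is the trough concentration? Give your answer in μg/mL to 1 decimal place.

0.9 μg/mL

Over one 47-h interval, 47/19 ≈ 2.4737 half-lives elapse, leaving f ≈ 0.1800 of each dose.
Each bolus raises the concentration by D/Vd = 853/217 ≈ 3.931 μg/mL.
Steady-state trough Cmin,ss = C₀·f/(1−f) ≈ 3.931 × 0.1800/0.8200 ≈ 0.863 μg/mL.
Trough 0.9 μg/mL vs MEC 1 μg/mL: subtherapeutic.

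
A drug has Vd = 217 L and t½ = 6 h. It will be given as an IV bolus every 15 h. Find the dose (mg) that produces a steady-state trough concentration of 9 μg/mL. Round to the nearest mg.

9095 mg

τ/t½ = 15/6 ≈ 2.5, so f = (1/2)^(15/6) ≈ 0.176777.
Cmin,ss = (D/Vd)·f/(1−f), so D = Cmin,ss·Vd·(1−f)/f.
D = 9 × 217 × (1−f)/f ≈ 9 × 217 × 4.65684 ≈ 9094.81 mg.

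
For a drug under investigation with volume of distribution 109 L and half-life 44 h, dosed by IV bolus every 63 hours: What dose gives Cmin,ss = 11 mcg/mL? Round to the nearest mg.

τ/t½ = 63/44 ≈ 1.4318, so f = (1/2)^(63/44) ≈ 0.370663.
Cmin,ss = (D/Vd)·f/(1−f), so D = Cmin,ss·Vd·(1−f)/f.
D = 11 × 109 × (1−f)/f ≈ 11 × 109 × 1.69787 ≈ 2035.75 mg.

2036 mg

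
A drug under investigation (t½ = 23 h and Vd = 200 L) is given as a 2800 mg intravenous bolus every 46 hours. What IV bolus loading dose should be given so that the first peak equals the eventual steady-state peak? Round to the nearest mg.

3733 mg

f = (1/2)^(46/23) ≈ 0.250000; accumulation ratio R = 1/(1−f) ≈ 1.33333.
Loading dose to hit Cmax,ss on first dose: D_load = D_maint·R ≈ 2800 × 1.33333 ≈ 3733.32 mg.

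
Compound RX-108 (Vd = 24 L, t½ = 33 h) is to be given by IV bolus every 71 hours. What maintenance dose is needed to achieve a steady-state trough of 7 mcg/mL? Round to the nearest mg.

τ/t½ = 71/33 ≈ 2.1515, so f = (1/2)^(71/33) ≈ 0.225076.
Cmin,ss = (D/Vd)·f/(1−f), so D = Cmin,ss·Vd·(1−f)/f.
D = 7 × 24 × (1−f)/f ≈ 7 × 24 × 3.44294 ≈ 578.41 mg.

578 mg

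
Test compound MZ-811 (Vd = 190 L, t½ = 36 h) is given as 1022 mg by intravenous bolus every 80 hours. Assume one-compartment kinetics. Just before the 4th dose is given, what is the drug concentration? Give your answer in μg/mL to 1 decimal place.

f = (1/2)^(τ/t½) = (1/2)^(80/36) ≈ 0.2143.
C₀ = D/Vd = 1022/190 ≈ 5.379 μg/mL.
Before the 4th dose, 3 doses have been given. Superposition: Cmin = C₀·(f + f² + … + f^3).
≈ 5.379 × (0.2143 + 0.0459 + 0.0098) ≈ 5.379 × 0.2700 ≈ 1.452 μg/mL.

1.5 μg/mL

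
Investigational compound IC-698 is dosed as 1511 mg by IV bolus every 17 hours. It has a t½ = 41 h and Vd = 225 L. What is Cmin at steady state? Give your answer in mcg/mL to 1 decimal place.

τ/t½ = 17/41 ≈ 0.41463, so fraction remaining f = (1/2)^(17/41) ≈ 0.7502.
Accumulation ratio R = 1/(1 − f) ≈ 1/0.2498 ≈ 4.0032.
Each bolus raises the concentration by D/Vd = 1511/225 ≈ 6.716 mcg/mL.
Cmax,ss = C₀/(1 − f) ≈ 6.716/0.2498 ≈ 26.886 mcg/mL.
One interval later, Cmin,ss = Cmax,ss·e^(−kτ) ≈ 26.886 × 0.7502 ≈ 20.170 mcg/mL.

20.2 mcg/mL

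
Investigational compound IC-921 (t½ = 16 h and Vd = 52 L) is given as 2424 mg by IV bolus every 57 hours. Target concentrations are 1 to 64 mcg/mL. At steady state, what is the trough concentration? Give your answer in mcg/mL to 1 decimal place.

k = ln2/t½ = ln2/16 ≈ 0.043322 h⁻¹; fraction remaining f = e^(−kτ) = e^(−0.043322×57) ≈ 0.0846.
Accumulation ratio R = 1/(1 − f) ≈ 1/0.9154 ≈ 1.0924.
Each bolus raises the concentration by D/Vd = 2424/52 ≈ 46.615 mcg/mL.
Steady-state peak Cmax,ss = C₀·R ≈ 46.615 × 1.0924 ≈ 50.922 mcg/mL.
Steady-state trough Cmin,ss = Cmax,ss·f ≈ 50.922 × 0.0846 ≈ 4.308 mcg/mL.
Trough 4.3 mcg/mL vs MEC 1 mcg/mL: adequate.

4.3 mcg/mL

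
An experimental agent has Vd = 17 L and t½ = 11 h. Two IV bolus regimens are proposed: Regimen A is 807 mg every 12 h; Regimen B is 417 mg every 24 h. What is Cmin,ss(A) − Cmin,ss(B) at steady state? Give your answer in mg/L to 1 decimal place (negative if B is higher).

35.1 mg/L

Regimen A: f = (1/2)^(12/11) ≈ 0.4695; Cmin,ss = (807/17)·f/(1−f) ≈ 42.012 mg/L.
Regimen B: f = (1/2)^(24/11) ≈ 0.2204; Cmin,ss = (417/17)·f/(1−f) ≈ 6.935 mg/L.
Difference ≈ 42.012 − 6.935 ≈ 35.077 mg/L.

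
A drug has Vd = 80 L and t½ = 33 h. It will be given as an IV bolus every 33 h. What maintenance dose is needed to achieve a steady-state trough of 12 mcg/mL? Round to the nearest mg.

960 mg

τ/t½ = 33/33 ≈ 1, so f = (1/2)^(33/33) ≈ 0.500000.
Cmin,ss = (D/Vd)·f/(1−f), so D = Cmin,ss·Vd·(1−f)/f.
D = 12 × 80 × (1−f)/f ≈ 12 × 80 × 1.00000 ≈ 960.00 mg.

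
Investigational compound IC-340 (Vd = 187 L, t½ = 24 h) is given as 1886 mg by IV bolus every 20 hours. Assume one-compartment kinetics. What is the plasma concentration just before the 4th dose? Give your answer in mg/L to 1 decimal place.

10.6 mg/L

f = (1/2)^(τ/t½) = (1/2)^(20/24) ≈ 0.5612.
C₀ = D/Vd = 1886/187 ≈ 10.086 mg/L.
Before the 4th dose, 3 doses have been given. Superposition: Cmin = C₀·(f + f² + … + f^3).
≈ 10.086 × (0.5612 + 0.3149 + 0.1767) ≈ 10.086 × 1.0528 ≈ 10.619 mg/L.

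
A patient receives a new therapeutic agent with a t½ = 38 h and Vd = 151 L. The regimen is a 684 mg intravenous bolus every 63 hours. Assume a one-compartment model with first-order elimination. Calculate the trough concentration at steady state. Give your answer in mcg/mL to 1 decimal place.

τ/t½ = 63/38 ≈ 1.6579, so fraction remaining f = (1/2)^(63/38) ≈ 0.3169.
At steady state, accumulation factor R = 1/(1 − e^(−kτ)) ≈ 1.4639.
Each bolus raises the concentration by D/Vd = 684/151 ≈ 4.530 mcg/mL.
Steady-state peak Cmax,ss = C₀·R ≈ 4.530 × 1.4639 ≈ 6.631 mcg/mL.
Steady-state trough Cmin,ss = Cmax,ss·f ≈ 6.631 × 0.3169 ≈ 2.101 mcg/mL.

2.1 mcg/mL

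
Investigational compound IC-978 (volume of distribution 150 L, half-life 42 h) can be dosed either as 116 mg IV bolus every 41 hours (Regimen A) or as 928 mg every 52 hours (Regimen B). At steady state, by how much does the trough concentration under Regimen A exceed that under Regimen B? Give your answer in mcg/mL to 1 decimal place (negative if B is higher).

Regimen A: f = (1/2)^(41/42) ≈ 0.5083; Cmin,ss = (116/150)·f/(1−f) ≈ 0.799 mcg/mL.
Regimen B: f = (1/2)^(52/42) ≈ 0.4239; Cmin,ss = (928/150)·f/(1−f) ≈ 4.552 mcg/mL.
Difference ≈ 0.799 − 4.552 ≈ -3.753 mcg/mL.

-3.8 mcg/mL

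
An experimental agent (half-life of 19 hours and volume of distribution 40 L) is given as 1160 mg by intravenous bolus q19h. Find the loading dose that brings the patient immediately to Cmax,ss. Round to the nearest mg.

2320 mg

f = (1/2)^(19/19) ≈ 0.500000; accumulation ratio R = 1/(1−f) ≈ 2.00000.
Loading dose to hit Cmax,ss on first dose: D_load = D_maint·R ≈ 1160 × 2.00000 ≈ 2320.00 mg.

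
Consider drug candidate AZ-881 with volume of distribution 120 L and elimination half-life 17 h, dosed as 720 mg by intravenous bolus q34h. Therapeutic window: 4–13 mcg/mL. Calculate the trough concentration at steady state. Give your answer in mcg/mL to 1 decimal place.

τ = 34 h = 2 half-lives, so f = (1/2)^2 = 0.25.
At steady state, R = 1/(1 − 0.25) = 4/3.
Single-dose peak C₀ = D/Vd = 720/120 = 6 mcg/mL.
Steady-state peak Cmax,ss = C₀·R = 6 × 4/3 ≈ 8.000 mcg/mL.
Steady-state trough Cmin,ss = Cmax,ss·f ≈ 8.000 × 0.25 ≈ 2.000 mcg/mL.
Trough 2.0 mcg/mL vs MEC 4 mcg/mL: subtherapeutic.

2.0 mcg/mL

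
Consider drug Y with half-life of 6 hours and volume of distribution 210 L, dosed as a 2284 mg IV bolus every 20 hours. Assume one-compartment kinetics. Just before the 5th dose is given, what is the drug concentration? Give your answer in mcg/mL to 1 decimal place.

f = (1/2)^(τ/t½) = (1/2)^(20/6) ≈ 0.0992.
C₀ = D/Vd = 2284/210 ≈ 10.876 mcg/mL.
Before the 5th dose, 4 doses have been given. Superposition: Cmin = C₀·(f + f² + … + f^4).
≈ 10.876 × (0.0992 + 0.0098 + 0.0010 + 0.0001) ≈ 10.876 × 0.1101 ≈ 1.197 mcg/mL.

1.2 mcg/mL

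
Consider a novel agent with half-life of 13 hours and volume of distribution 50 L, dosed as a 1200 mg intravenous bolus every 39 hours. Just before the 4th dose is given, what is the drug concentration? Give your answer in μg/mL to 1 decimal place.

f = (1/2)^(τ/t½) = (1/2)^(39/13) ≈ 0.1250.
C₀ = D/Vd = 1200/50 ≈ 24.000 μg/mL.
Before the 4th dose, 3 doses have been given. Superposition: Cmin = C₀·(f + f² + … + f^3).
≈ 24.000 × (0.1250 + 0.0156 + 0.0020) ≈ 24.000 × 0.1426 ≈ 3.422 μg/mL.

3.4 μg/mL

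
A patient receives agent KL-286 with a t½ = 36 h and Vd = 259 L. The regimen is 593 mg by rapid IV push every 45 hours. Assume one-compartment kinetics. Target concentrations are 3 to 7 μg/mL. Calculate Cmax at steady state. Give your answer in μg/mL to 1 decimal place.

τ/t½ = 45/36 ≈ 1.25, so fraction remaining f = (1/2)^(45/36) ≈ 0.4204.
Accumulation ratio R = 1/(1 − f) ≈ 1/0.5796 ≈ 1.7253.
Single-dose peak C₀ = D/Vd = 593/259 ≈ 2.290 μg/mL.
Steady-state peak Cmax,ss = C₀·R ≈ 2.290 × 1.7253 ≈ 3.951 μg/mL.
Peak 4.0 μg/mL vs MTC 7 μg/mL: below toxic threshold.

4.0 μg/mL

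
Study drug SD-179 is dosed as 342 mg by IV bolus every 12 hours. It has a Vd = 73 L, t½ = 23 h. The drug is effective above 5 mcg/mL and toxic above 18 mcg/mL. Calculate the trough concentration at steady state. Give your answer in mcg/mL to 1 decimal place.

Over one 12-h interval, 12/23 ≈ 0.52174 half-lives elapse, leaving f ≈ 0.6965 of each dose.
Accumulation ratio R = 1/(1 − f) ≈ 1/0.3035 ≈ 3.2949.
Each bolus raises the concentration by D/Vd = 342/73 ≈ 4.685 mcg/mL.
Steady-state peak Cmax,ss = C₀·R ≈ 4.685 × 3.2949 ≈ 15.437 mcg/mL.
One interval later, Cmin,ss = Cmax,ss·e^(−kτ) ≈ 15.437 × 0.6965 ≈ 10.752 mcg/mL.
Trough 10.8 mcg/mL vs MEC 5 mcg/mL: adequate.

10.8 mcg/mL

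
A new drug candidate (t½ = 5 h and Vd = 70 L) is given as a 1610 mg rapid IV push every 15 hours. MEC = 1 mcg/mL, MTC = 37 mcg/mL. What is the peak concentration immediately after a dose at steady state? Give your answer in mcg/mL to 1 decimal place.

The dosing interval is 3 half-lives, so f = 2^(−3) = 0.125.
At steady state, R = 1/(1 − 0.125) = 8/7.
Single-dose peak C₀ = D/Vd = 1610/70 = 23 mcg/mL.
Steady-state peak Cmax,ss = C₀·R = 23 × 8/7 ≈ 26.286 mcg/mL.
Peak 26.3 mcg/mL vs MTC 37 mcg/mL: below toxic threshold.

26.3 mcg/mL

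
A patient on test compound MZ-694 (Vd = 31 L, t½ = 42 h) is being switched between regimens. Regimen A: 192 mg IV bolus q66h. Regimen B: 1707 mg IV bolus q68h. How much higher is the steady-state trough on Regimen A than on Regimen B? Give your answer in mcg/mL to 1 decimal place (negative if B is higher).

Regimen A: f = (1/2)^(66/42) ≈ 0.3365; Cmin,ss = (192/31)·f/(1−f) ≈ 3.141 mcg/mL.
Regimen B: f = (1/2)^(68/42) ≈ 0.3256; Cmin,ss = (1707/31)·f/(1−f) ≈ 26.585 mcg/mL.
Difference ≈ 3.141 − 26.585 ≈ -23.444 mcg/mL.

-23.4 mcg/mL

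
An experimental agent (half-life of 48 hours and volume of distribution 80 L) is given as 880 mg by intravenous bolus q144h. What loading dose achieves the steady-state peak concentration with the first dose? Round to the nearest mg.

1006 mg

f = (1/2)^(144/48) ≈ 0.125000; accumulation ratio R = 1/(1−f) ≈ 1.14286.
Loading dose to hit Cmax,ss on first dose: D_load = D_maint·R ≈ 880 × 1.14286 ≈ 1005.72 mg.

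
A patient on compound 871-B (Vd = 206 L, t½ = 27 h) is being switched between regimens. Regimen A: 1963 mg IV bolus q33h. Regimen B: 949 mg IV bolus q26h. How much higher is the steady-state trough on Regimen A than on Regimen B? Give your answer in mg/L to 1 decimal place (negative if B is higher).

Regimen A: f = (1/2)^(33/27) ≈ 0.4286; Cmin,ss = (1963/206)·f/(1−f) ≈ 7.148 mg/L.
Regimen B: f = (1/2)^(26/27) ≈ 0.5130; Cmin,ss = (949/206)·f/(1−f) ≈ 4.853 mg/L.
Difference ≈ 7.148 − 4.853 ≈ 2.295 mg/L.

2.3 mg/L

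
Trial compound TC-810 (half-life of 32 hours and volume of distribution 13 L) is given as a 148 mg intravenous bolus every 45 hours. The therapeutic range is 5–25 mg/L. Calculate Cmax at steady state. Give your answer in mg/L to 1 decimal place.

Over one 45-h interval, 45/32 ≈ 1.4062 half-lives elapse, leaving f ≈ 0.3773 of each dose.
Accumulation ratio R = 1/(1 − f) ≈ 1/0.6227 ≈ 1.6059.
Each bolus raises the concentration by D/Vd = 148/13 ≈ 11.385 mg/L.
Steady-state peak Cmax,ss = C₀·R ≈ 11.385 × 1.6059 ≈ 18.283 mg/L.
Peak 18.3 mg/L vs MTC 25 mg/L: below toxic threshold.

18.3 mg/L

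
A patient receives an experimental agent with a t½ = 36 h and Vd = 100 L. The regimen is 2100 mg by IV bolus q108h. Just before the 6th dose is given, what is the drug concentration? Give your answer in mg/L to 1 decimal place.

f = (1/2)^(τ/t½) = (1/2)^(108/36) ≈ 0.1250.
C₀ = D/Vd = 2100/100 ≈ 21.000 mg/L.
Before the 6th dose, 5 doses have been given. Superposition: Cmin = C₀·(f + f² + … + f^5).
≈ 21.000 × (0.1250 + 0.0156 + 0.0020 + 0.0002 + 0.0000) ≈ 21.000 × 0.1428 ≈ 2.999 mg/L.

3.0 mg/L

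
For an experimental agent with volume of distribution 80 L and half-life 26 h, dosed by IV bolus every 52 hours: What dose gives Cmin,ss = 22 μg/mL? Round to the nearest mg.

5280 mg

τ/t½ = 52/26 ≈ 2, so f = (1/2)^(52/26) ≈ 0.250000.
Cmin,ss = (D/Vd)·f/(1−f), so D = Cmin,ss·Vd·(1−f)/f.
D = 22 × 80 × (1−f)/f ≈ 22 × 80 × 3.00000 ≈ 5280.00 mg.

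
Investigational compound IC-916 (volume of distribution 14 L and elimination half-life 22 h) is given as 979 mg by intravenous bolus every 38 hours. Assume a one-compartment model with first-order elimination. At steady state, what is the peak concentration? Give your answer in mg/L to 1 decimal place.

Over one 38-h interval, 38/22 ≈ 1.7273 half-lives elapse, leaving f ≈ 0.3020 of each dose.
Accumulation ratio R = 1/(1 − f) ≈ 1/0.6980 ≈ 1.4327.
Single-dose peak C₀ = D/Vd = 979/14 ≈ 69.929 mg/L.
Steady-state peak Cmax,ss = C₀·R ≈ 69.929 × 1.4327 ≈ 100.187 mg/L.

100.2 mg/L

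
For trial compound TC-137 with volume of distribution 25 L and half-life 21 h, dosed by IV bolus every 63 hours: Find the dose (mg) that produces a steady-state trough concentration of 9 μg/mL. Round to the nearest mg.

1575 mg

τ/t½ = 63/21 ≈ 3, so f = (1/2)^(63/21) ≈ 0.125000.
Cmin,ss = (D/Vd)·f/(1−f), so D = Cmin,ss·Vd·(1−f)/f.
D = 9 × 25 × (1−f)/f ≈ 9 × 25 × 7.00000 ≈ 1575.00 mg.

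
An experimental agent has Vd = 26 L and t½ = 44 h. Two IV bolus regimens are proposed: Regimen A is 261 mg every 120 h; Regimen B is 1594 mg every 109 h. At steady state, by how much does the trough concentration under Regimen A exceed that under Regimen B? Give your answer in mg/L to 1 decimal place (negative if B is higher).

Regimen A: f = (1/2)^(120/44) ≈ 0.1510; Cmin,ss = (261/26)·f/(1−f) ≈ 1.785 mg/L.
Regimen B: f = (1/2)^(109/44) ≈ 0.1796; Cmin,ss = (1594/26)·f/(1−f) ≈ 13.421 mg/L.
Difference ≈ 1.785 − 13.421 ≈ -11.636 mg/L.

-11.6 mg/L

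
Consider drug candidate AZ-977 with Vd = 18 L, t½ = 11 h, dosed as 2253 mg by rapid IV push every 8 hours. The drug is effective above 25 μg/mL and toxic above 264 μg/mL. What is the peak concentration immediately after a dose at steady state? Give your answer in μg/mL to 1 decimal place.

τ/t½ = 8/11 ≈ 0.72727, so fraction remaining f = (1/2)^(8/11) ≈ 0.6040.
At steady state, accumulation factor R = 1/(1 − e^(−kτ)) ≈ 2.5253.
Single-dose peak C₀ = D/Vd = 2253/18 ≈ 125.167 μg/mL.
Cmax,ss = C₀/(1 − f) ≈ 125.167/0.3960 ≈ 316.078 μg/mL.
Peak 316.1 μg/mL vs MTC 264 μg/mL: exceeds toxic threshold.

316.1 μg/mL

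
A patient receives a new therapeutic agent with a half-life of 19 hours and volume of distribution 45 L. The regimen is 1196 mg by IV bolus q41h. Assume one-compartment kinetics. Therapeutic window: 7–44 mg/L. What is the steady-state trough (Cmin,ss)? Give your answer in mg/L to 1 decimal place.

7.7 mg/L

τ/t½ = 41/19 ≈ 2.1579, so fraction remaining f = (1/2)^(41/19) ≈ 0.2241.
At steady state, accumulation factor R = 1/(1 − e^(−kτ)) ≈ 1.2888.
Single-dose peak C₀ = D/Vd = 1196/45 ≈ 26.578 mg/L.
Steady-state peak Cmax,ss = C₀·R ≈ 26.578 × 1.2888 ≈ 34.254 mg/L.
Steady-state trough Cmin,ss = Cmax,ss·f ≈ 34.254 × 0.2241 ≈ 7.676 mg/L.
Trough 7.7 mg/L vs MEC 7 mg/L: adequate.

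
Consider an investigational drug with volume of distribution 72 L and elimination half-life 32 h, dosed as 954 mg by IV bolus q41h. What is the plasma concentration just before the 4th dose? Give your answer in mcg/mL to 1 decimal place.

8.6 mcg/mL

f = (1/2)^(τ/t½) = (1/2)^(41/32) ≈ 0.4114.
C₀ = D/Vd = 954/72 ≈ 13.250 mcg/mL.
Before the 4th dose, 3 doses have been given. Superposition: Cmin = C₀·(f + f² + … + f^3).
≈ 13.250 × (0.4114 + 0.1692 + 0.0696) ≈ 13.250 × 0.6502 ≈ 8.615 mcg/mL.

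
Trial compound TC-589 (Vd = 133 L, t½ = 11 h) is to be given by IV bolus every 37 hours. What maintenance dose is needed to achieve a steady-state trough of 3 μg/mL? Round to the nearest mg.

τ/t½ = 37/11 ≈ 3.3636, so f = (1/2)^(37/11) ≈ 0.097150.
Cmin,ss = (D/Vd)·f/(1−f), so D = Cmin,ss·Vd·(1−f)/f.
D = 3 × 133 × (1−f)/f ≈ 3 × 133 × 9.29336 ≈ 3708.05 mg.

3708 mg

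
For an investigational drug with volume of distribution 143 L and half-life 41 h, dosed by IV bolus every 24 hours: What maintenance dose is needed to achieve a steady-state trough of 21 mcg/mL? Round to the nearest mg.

1503 mg

τ/t½ = 24/41 ≈ 0.58537, so f = (1/2)^(24/41) ≈ 0.666480.
Cmin,ss = (D/Vd)·f/(1−f), so D = Cmin,ss·Vd·(1−f)/f.
D = 21 × 143 × (1−f)/f ≈ 21 × 143 × 0.50042 ≈ 1502.76 mg.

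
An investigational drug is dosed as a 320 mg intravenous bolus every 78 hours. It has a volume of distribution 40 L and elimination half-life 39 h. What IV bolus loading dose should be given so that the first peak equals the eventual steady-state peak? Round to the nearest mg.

f = (1/2)^(78/39) ≈ 0.250000; accumulation ratio R = 1/(1−f) ≈ 1.33333.
Loading dose to hit Cmax,ss on first dose: D_load = D_maint·R ≈ 320 × 1.33333 ≈ 426.67 mg.

427 mg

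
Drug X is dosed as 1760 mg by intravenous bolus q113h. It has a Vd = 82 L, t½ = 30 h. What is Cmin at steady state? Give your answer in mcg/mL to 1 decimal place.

1.7 mcg/mL

Over one 113-h interval, 113/30 ≈ 3.7667 half-lives elapse, leaving f ≈ 0.0735 of each dose.
At steady state, accumulation factor R = 1/(1 − e^(−kτ)) ≈ 1.0793.
Each bolus raises the concentration by D/Vd = 1760/82 ≈ 21.463 mcg/mL.
Steady-state peak Cmax,ss = C₀·R ≈ 21.463 × 1.0793 ≈ 23.165 mcg/mL.
One interval later, Cmin,ss = Cmax,ss·e^(−kτ) ≈ 23.165 × 0.0735 ≈ 1.703 mcg/mL.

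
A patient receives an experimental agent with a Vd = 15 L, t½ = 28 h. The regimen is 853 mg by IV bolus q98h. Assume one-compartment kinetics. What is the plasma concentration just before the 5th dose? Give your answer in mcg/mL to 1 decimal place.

5.5 mcg/mL

f = (1/2)^(τ/t½) = (1/2)^(98/28) ≈ 0.0884.
C₀ = D/Vd = 853/15 ≈ 56.867 mcg/mL.
Before the 5th dose, 4 doses have been given. Superposition: Cmin = C₀·(f + f² + … + f^4).
≈ 56.867 × (0.0884 + 0.0078 + 0.0007 + 0.0001) ≈ 56.867 × 0.0970 ≈ 5.516 mcg/mL.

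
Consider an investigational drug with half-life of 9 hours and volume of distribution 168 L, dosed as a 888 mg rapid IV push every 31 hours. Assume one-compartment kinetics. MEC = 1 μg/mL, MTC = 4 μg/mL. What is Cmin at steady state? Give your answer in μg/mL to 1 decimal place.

0.5 μg/mL

τ/t½ = 31/9 ≈ 3.4444, so fraction remaining f = (1/2)^(31/9) ≈ 0.0919.
Single-dose peak C₀ = D/Vd = 888/168 ≈ 5.286 μg/mL.
Steady-state trough Cmin,ss = C₀·f/(1−f) ≈ 5.286 × 0.0919/0.9081 ≈ 0.535 μg/mL.
Trough 0.5 μg/mL vs MEC 1 μg/mL: subtherapeutic.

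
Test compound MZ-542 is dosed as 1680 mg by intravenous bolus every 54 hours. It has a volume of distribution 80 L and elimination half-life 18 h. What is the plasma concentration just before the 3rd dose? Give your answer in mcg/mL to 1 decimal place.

f = (1/2)^(τ/t½) = (1/2)^(54/18) ≈ 0.1250.
C₀ = D/Vd = 1680/80 ≈ 21.000 mcg/mL.
Before the 3rd dose, 2 doses have been given. Superposition: Cmin = C₀·(f + f²).
≈ 21.000 × (0.1250 + 0.0156) ≈ 21.000 × 0.1406 ≈ 2.953 mcg/mL.

3.0 mcg/mL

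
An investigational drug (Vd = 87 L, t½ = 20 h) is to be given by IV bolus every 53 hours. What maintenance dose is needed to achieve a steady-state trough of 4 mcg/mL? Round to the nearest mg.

1836 mg

τ/t½ = 53/20 ≈ 2.65, so f = (1/2)^(53/20) ≈ 0.159320.
Cmin,ss = (D/Vd)·f/(1−f), so D = Cmin,ss·Vd·(1−f)/f.
D = 4 × 87 × (1−f)/f ≈ 4 × 87 × 5.27668 ≈ 1836.28 mg.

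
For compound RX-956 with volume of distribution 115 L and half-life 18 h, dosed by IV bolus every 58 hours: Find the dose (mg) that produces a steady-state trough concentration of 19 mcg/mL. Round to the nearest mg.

18206 mg

τ/t½ = 58/18 ≈ 3.2222, so f = (1/2)^(58/18) ≈ 0.107155.
Cmin,ss = (D/Vd)·f/(1−f), so D = Cmin,ss·Vd·(1−f)/f.
D = 19 × 115 × (1−f)/f ≈ 19 × 115 × 8.33228 ≈ 18206.03 mg.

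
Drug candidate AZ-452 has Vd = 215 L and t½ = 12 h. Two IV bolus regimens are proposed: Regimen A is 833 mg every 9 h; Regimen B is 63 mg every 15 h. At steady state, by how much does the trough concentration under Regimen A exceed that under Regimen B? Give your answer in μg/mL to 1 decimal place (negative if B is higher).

Regimen A: f = (1/2)^(9/12) ≈ 0.5946; Cmin,ss = (833/215)·f/(1−f) ≈ 5.683 μg/mL.
Regimen B: f = (1/2)^(15/12) ≈ 0.4204; Cmin,ss = (63/215)·f/(1−f) ≈ 0.213 μg/mL.
Difference ≈ 5.683 − 0.213 ≈ 5.470 μg/mL.

5.5 μg/mL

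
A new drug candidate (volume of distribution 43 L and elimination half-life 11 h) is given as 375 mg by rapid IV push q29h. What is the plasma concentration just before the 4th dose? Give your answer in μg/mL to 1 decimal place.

f = (1/2)^(τ/t½) = (1/2)^(29/11) ≈ 0.1608.
C₀ = D/Vd = 375/43 ≈ 8.721 μg/mL.
Before the 4th dose, 3 doses have been given. Superposition: Cmin = C₀·(f + f² + … + f^3).
≈ 8.721 × (0.1608 + 0.0259 + 0.0042) ≈ 8.721 × 0.1909 ≈ 1.665 μg/mL.

1.7 μg/mL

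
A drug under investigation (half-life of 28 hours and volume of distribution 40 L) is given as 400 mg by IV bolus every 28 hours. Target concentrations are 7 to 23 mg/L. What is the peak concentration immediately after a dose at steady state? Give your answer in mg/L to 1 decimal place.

20.0 mg/L

τ = 28 h = 1 half-life, so f = (1/2)^1 = 0.5.
At steady state, R = 1/(1 − 0.5) = 2/1.
Single-dose peak C₀ = D/Vd = 400/40 = 10 mg/L.
Steady-state peak Cmax,ss = C₀·R = 10 × 2/1 ≈ 20.000 mg/L.
Peak 20.0 mg/L vs MTC 23 mg/L: below toxic threshold.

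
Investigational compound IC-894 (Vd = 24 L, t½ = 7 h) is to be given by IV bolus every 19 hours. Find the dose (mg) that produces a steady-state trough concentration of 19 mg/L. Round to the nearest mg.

τ/t½ = 19/7 ≈ 2.7143, so f = (1/2)^(19/7) ≈ 0.152377.
Cmin,ss = (D/Vd)·f/(1−f), so D = Cmin,ss·Vd·(1−f)/f.
D = 19 × 24 × (1−f)/f ≈ 19 × 24 × 5.56267 ≈ 2536.58 mg.

2537 mg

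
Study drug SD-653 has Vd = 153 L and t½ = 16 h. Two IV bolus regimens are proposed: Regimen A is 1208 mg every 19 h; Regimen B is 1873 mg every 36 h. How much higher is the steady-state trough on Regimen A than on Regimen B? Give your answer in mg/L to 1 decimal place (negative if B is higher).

2.9 mg/L

Regimen A: f = (1/2)^(19/16) ≈ 0.4391; Cmin,ss = (1208/153)·f/(1−f) ≈ 6.181 mg/L.
Regimen B: f = (1/2)^(36/16) ≈ 0.2102; Cmin,ss = (1873/153)·f/(1−f) ≈ 3.258 mg/L.
Difference ≈ 6.181 − 3.258 ≈ 2.923 mg/L.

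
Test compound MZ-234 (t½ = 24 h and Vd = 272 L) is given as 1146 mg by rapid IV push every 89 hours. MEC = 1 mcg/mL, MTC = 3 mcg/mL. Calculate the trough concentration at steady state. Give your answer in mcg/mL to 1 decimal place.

0.3 mcg/mL

k = ln2/t½ = ln2/24 ≈ 0.028881 h⁻¹; fraction remaining f = e^(−kτ) = e^(−0.028881×89) ≈ 0.0765.
Single-dose peak C₀ = D/Vd = 1146/272 ≈ 4.213 mcg/mL.
Steady-state trough Cmin,ss = C₀·f/(1−f) ≈ 4.213 × 0.0765/0.9235 ≈ 0.349 mcg/mL.
Trough 0.3 mcg/mL vs MEC 1 mcg/mL: subtherapeutic.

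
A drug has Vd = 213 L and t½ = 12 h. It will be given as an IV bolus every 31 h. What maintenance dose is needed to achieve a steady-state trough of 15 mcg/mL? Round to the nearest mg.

τ/t½ = 31/12 ≈ 2.5833, so f = (1/2)^(31/12) ≈ 0.166855.
Cmin,ss = (D/Vd)·f/(1−f), so D = Cmin,ss·Vd·(1−f)/f.
D = 15 × 213 × (1−f)/f ≈ 15 × 213 × 4.99323 ≈ 15953.37 mg.

15953 mg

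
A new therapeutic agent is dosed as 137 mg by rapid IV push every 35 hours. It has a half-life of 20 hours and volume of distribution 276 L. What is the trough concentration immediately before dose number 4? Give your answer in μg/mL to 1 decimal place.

f = (1/2)^(τ/t½) = (1/2)^(35/20) ≈ 0.2973.
C₀ = D/Vd = 137/276 ≈ 0.496 μg/mL.
Before the 4th dose, 3 doses have been given. Superposition: Cmin = C₀·(f + f² + … + f^3).
≈ 0.496 × (0.2973 + 0.0884 + 0.0263) ≈ 0.496 × 0.4120 ≈ 0.204 μg/mL.

0.2 μg/mL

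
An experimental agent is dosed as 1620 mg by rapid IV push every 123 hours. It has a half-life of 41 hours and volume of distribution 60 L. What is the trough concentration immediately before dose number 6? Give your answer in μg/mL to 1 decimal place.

f = (1/2)^(τ/t½) = (1/2)^(123/41) ≈ 0.1250.
C₀ = D/Vd = 1620/60 ≈ 27.000 μg/mL.
Before the 6th dose, 5 doses have been given. Superposition: Cmin = C₀·(f + f² + … + f^5).
≈ 27.000 × (0.1250 + 0.0156 + 0.0020 + 0.0002 + 0.0000) ≈ 27.000 × 0.1428 ≈ 3.856 μg/mL.

3.9 μg/mL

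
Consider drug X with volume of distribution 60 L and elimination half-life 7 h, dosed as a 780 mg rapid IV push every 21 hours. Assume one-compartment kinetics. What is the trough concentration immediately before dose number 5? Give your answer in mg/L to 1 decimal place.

1.9 mg/L

f = (1/2)^(τ/t½) = (1/2)^(21/7) ≈ 0.1250.
C₀ = D/Vd = 780/60 ≈ 13.000 mg/L.
Before the 5th dose, 4 doses have been given. Superposition: Cmin = C₀·(f + f² + … + f^4).
≈ 13.000 × (0.1250 + 0.0156 + 0.0020 + 0.0002) ≈ 13.000 × 0.1428 ≈ 1.856 mg/L.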